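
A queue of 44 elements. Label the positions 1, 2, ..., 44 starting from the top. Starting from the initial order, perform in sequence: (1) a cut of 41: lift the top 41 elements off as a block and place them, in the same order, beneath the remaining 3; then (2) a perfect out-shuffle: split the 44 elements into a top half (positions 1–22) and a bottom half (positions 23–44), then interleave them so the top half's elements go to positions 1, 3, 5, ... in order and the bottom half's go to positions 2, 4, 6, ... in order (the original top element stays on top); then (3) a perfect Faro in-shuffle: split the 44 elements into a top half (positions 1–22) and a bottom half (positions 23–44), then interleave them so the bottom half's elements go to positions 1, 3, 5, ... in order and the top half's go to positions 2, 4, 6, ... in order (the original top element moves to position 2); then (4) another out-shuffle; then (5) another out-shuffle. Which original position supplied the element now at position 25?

32

Undo the operations in reverse order, starting from position 25:
  undo op 5 (out-shuffle, from top half): 25 ← 13
  undo op 4 (out-shuffle, from top half): 13 ← 7
  undo op 3 (in-shuffle, from bottom half): 7 ← 26
  undo op 2 (out-shuffle, from bottom half): 26 ← 35
  undo op 1 (cut 41): 35 ← 32
So the element at position 25 came from original position 32.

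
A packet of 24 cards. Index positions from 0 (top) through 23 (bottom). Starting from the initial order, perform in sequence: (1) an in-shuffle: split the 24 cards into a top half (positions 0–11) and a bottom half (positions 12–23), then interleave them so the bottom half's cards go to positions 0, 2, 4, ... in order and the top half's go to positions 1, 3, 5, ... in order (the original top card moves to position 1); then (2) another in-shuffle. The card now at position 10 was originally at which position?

Undo the operations in reverse order, starting from position 10:
  undo op 2 (in-shuffle, from bottom half): 10 ← 17
  undo op 1 (in-shuffle, from top half): 17 ← 8
So the card at position 10 came from original position 8.

8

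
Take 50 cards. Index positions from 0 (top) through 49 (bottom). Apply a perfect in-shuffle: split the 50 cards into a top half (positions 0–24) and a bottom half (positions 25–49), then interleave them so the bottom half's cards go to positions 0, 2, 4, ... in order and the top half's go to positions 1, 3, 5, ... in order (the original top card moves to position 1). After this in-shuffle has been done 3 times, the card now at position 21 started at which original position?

Work backwards from position 21, undoing one in-shuffle at a time:
21 ← 10 ← 30 ← 40
So the card now at position 21 started at position 40.

40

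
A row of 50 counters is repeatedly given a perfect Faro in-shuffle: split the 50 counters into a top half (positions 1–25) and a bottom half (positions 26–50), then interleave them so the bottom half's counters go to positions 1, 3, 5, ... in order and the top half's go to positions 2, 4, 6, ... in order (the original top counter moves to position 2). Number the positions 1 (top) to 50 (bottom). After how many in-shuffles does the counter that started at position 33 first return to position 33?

Follow position 33 under repeated in-shuffles:
33 → 15 → 30 → 9 → 18 → 36 → 21 → 42 → 33
It first returns after 8 in-shuffles.

8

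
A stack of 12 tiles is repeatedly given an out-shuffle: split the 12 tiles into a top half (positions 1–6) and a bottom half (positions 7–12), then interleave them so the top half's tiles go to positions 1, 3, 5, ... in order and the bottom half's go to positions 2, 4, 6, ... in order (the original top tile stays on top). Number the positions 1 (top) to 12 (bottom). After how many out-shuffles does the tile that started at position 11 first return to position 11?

10

Follow position 11 under repeated out-shuffles:
11 → 10 → 8 → 4 → 7 → 2 → 3 → 5 → 9 → 6 → 11
It first returns after 10 out-shuffles.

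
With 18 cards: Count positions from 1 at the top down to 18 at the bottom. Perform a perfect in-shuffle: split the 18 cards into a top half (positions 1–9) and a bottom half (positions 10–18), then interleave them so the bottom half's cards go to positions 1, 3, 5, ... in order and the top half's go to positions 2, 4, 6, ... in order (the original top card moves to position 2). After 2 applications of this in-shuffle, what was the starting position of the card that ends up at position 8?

2

Work backwards from position 8, undoing one in-shuffle at a time:
8 ← 4 ← 2
So the card now at position 8 started at position 2.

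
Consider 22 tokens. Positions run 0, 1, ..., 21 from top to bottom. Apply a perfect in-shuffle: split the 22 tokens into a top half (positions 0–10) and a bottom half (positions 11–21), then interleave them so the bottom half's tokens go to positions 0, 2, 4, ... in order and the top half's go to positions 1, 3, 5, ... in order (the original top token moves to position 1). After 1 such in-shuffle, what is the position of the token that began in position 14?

Track the token's position through each in-shuffle:
14 → 6

6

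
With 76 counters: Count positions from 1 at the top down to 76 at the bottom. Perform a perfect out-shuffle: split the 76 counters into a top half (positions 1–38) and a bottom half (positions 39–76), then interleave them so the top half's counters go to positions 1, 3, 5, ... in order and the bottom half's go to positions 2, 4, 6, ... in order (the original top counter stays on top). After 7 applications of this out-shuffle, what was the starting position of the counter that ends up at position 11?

Work backwards from position 11, undoing one out-shuffle at a time:
11 ← 6 ← 41 ← 21 ← 11 ← 6 ← 41 ← 21
So the counter now at position 11 started at position 21.

21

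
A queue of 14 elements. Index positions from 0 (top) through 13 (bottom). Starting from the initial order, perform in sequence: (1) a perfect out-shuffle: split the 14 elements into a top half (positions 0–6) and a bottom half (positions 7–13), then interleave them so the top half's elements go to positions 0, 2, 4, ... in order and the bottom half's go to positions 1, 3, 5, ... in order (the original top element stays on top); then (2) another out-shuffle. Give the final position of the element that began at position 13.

Track the element from position 13 forward through each operation:
  after op 1 (out-shuffle): 13 → 13
  after op 2 (out-shuffle): 13 → 13

13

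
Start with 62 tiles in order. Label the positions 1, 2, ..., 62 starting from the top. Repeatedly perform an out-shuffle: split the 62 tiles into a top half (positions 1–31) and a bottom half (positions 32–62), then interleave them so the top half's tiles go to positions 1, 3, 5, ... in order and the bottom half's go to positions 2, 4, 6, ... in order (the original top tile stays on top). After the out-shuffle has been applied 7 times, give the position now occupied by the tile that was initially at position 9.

Track the tile's position through each out-shuffle:
9 → 17 → 33 → 4 → 7 → 13 → 25 → 49

49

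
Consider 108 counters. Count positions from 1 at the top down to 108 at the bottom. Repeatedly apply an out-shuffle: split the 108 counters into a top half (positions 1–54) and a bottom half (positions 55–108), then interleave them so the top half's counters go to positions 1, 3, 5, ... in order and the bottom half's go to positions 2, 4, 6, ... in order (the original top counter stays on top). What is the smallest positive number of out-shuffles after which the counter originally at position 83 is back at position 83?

Follow position 83 under repeated out-shuffles:
83 → 58 → 8 → 15 → 29 → 57 → 6 → 11 → ... → 83 (length 106)
It first returns after 106 out-shuffles.

106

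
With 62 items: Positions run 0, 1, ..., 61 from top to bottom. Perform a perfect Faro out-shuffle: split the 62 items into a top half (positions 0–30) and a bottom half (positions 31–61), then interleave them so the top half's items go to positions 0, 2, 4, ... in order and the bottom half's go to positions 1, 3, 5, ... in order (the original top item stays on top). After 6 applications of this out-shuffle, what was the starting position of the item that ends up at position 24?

Work backwards from position 24, undoing one out-shuffle at a time:
24 ← 12 ← 6 ← 3 ← 32 ← 16 ← 8
So the item now at position 24 started at position 8.

8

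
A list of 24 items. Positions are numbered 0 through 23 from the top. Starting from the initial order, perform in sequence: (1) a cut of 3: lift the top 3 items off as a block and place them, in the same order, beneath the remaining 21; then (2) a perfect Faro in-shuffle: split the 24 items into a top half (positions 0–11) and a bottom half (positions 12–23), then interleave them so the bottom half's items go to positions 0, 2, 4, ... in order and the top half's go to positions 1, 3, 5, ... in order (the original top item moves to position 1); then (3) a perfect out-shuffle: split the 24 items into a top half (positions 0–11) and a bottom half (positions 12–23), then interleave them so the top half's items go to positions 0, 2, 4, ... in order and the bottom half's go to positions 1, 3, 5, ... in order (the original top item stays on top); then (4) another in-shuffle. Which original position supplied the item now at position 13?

Undo the operations in reverse order, starting from position 13:
  undo op 4 (in-shuffle, from top half): 13 ← 6
  undo op 3 (out-shuffle, from top half): 6 ← 3
  undo op 2 (in-shuffle, from top half): 3 ← 1
  undo op 1 (cut 3): 1 ← 4
So the item at position 13 came from original position 4.

4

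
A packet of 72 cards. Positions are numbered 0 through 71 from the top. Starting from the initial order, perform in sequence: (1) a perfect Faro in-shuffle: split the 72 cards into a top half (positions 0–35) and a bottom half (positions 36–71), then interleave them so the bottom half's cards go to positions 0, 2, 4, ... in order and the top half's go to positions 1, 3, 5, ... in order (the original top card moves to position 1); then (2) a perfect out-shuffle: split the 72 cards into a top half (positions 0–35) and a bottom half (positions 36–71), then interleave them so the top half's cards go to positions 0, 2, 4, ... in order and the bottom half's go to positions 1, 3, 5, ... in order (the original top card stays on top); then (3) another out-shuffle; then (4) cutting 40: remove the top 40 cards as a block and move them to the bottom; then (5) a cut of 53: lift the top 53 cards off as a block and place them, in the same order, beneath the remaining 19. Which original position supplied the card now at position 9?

Undo the operations in reverse order, starting from position 9:
  undo op 5 (cut 53): 9 ← 62
  undo op 4 (cut 40): 62 ← 30
  undo op 3 (out-shuffle, from top half): 30 ← 15
  undo op 2 (out-shuffle, from bottom half): 15 ← 43
  undo op 1 (in-shuffle, from top half): 43 ← 21
So the card at position 9 came from original position 21.

21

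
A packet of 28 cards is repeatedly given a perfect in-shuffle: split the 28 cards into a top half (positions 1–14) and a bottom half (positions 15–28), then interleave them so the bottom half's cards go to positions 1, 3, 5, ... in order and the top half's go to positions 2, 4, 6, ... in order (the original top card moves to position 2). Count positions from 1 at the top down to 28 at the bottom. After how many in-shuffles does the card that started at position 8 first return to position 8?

28

Follow position 8 under repeated in-shuffles:
8 → 16 → 3 → 6 → 12 → 24 → 19 → 9 → ... → 8 (length 28)
It first returns after 28 in-shuffles.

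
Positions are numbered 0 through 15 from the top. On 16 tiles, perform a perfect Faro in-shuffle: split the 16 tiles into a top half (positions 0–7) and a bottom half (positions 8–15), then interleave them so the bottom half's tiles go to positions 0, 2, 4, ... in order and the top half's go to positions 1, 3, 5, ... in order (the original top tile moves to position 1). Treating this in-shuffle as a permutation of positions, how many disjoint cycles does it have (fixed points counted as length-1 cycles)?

2

Trace each unvisited position around until it returns:
(0 1 3 7 15 14 12 8) (2 5 11 6 13 10 4 9)
2 cycles in total.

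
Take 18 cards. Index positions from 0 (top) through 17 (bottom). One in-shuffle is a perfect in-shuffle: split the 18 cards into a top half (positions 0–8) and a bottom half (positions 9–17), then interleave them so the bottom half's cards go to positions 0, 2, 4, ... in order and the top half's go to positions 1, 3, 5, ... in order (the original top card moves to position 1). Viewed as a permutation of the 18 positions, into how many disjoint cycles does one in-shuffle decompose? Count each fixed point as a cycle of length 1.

Trace each unvisited position around until it returns:
(0 1 3 7 15 12 ... len 18)
1 cycle in total.

1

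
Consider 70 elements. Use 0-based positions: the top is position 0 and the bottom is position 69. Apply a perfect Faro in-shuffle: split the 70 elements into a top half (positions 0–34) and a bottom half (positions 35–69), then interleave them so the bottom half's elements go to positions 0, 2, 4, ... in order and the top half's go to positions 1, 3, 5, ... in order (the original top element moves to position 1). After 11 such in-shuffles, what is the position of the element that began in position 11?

Track the element's position through each in-shuffle:
11 → 23 → 47 → 24 → 49 → 28 → 57 → 44 → 18 → 37 → 4 → 9

9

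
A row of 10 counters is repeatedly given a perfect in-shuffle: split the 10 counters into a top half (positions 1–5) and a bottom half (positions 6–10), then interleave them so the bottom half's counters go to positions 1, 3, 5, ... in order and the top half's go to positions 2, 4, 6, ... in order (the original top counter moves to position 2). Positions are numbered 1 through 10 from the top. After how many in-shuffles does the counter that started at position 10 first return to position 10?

10

Follow position 10 under repeated in-shuffles:
10 → 9 → 7 → 3 → 6 → 1 → 2 → 4 → 8 → 5 → 10
It first returns after 10 in-shuffles.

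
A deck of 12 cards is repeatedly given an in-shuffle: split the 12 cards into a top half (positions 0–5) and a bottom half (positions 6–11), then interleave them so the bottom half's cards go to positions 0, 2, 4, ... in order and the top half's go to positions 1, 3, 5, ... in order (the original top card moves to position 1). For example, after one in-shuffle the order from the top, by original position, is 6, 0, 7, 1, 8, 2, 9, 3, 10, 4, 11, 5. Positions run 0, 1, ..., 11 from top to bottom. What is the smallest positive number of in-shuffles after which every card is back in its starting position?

12

The in-shuffle permutes the 12 positions with cycle lengths [12].
Every card is home exactly when every cycle has completed a whole number of laps, i.e. after lcm(12) = 12 in-shuffles.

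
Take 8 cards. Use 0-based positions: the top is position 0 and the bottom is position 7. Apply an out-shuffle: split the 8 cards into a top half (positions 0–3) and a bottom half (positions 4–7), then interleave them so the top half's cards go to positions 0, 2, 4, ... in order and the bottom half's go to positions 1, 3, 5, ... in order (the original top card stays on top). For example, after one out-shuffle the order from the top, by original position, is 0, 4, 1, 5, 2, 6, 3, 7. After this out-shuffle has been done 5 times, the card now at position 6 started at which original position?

Work backwards from position 6, undoing one out-shuffle at a time:
6 ← 3 ← 5 ← 6 ← 3 ← 5
So the card now at position 6 started at position 5.

5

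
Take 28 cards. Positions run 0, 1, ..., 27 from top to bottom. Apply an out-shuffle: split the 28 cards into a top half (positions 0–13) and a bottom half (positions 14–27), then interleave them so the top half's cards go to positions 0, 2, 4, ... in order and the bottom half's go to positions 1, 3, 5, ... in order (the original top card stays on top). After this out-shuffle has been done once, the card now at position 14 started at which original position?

7

Work backwards from position 14, undoing one out-shuffle at a time:
14 ← 7
So the card now at position 14 started at position 7.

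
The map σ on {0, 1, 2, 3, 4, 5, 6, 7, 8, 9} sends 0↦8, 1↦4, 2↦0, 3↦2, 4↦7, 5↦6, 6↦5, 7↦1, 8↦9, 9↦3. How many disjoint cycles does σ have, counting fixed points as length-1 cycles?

Cycle decomposition: (0 8 9 3 2) (1 4 7) (5 6).
3 cycles.

3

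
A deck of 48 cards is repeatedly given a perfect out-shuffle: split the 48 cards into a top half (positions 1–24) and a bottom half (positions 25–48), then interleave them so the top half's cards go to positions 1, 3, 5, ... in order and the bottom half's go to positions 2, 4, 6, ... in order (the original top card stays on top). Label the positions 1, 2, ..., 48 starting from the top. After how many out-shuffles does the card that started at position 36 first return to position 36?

23

Follow position 36 under repeated out-shuffles:
36 → 24 → 47 → 46 → 44 → 40 → 32 → 16 → ... → 36 (length 23)
It first returns after 23 out-shuffles.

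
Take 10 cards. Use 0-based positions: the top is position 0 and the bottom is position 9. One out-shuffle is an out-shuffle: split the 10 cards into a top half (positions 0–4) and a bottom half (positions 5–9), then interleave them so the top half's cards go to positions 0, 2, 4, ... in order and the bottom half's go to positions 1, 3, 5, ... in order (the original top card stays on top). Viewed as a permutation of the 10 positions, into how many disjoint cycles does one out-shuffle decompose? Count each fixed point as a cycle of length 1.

4

Trace each unvisited position around until it returns:
(0) (1 2 4 8 7 5) (3 6) (9)
4 cycles in total.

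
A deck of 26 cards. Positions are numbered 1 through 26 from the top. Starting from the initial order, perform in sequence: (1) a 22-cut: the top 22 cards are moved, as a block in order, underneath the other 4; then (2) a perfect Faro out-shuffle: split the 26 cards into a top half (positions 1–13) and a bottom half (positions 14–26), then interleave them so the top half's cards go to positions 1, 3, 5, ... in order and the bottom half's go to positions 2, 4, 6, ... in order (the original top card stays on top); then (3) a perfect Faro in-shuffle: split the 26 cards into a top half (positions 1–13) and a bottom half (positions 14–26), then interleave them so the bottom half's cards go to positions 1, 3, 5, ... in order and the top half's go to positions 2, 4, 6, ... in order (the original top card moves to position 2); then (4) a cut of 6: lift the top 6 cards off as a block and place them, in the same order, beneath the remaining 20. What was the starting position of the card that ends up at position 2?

11

Undo the operations in reverse order, starting from position 2:
  undo op 4 (cut 6): 2 ← 8
  undo op 3 (in-shuffle, from top half): 8 ← 4
  undo op 2 (out-shuffle, from bottom half): 4 ← 15
  undo op 1 (cut 22): 15 ← 11
So the card at position 2 came from original position 11.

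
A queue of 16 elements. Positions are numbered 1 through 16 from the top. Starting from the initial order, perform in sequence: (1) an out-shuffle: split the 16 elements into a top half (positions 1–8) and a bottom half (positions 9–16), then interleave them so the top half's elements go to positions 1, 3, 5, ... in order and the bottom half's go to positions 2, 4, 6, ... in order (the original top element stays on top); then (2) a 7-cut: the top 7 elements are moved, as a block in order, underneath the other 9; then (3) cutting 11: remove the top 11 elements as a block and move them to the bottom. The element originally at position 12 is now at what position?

Track the element from position 12 forward through each operation:
  after op 1 (out-shuffle): 12 → 8
  after op 2 (cut 7): 8 → 1
  after op 3 (cut 11): 1 → 6

6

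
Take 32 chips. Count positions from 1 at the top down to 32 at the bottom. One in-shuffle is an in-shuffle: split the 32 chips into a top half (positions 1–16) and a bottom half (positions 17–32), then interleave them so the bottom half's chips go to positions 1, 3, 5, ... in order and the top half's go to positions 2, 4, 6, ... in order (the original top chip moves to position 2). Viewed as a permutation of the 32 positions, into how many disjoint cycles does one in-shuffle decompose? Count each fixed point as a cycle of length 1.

4

Trace each unvisited position around until it returns:
(1 2 4 8 16 32 31 29 25 17) (3 6 12 24 15 30 27 21 9 18) (5 10 20 7 14 28 23 13 26 19) (11 22)
4 cycles in total.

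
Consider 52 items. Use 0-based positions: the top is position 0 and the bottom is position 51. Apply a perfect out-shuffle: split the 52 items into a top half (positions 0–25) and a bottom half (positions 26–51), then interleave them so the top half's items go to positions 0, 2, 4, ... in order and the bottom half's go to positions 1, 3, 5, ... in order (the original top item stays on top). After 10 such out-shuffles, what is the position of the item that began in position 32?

26

Track the item's position through each out-shuffle:
32 → 13 → 26 → 1 → 2 → 4 → 8 → 16 → 32 → 13 → 26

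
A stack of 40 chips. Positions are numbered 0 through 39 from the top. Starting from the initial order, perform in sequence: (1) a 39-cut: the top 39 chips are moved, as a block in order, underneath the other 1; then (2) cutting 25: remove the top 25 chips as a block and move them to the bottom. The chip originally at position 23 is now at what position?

Track the chip from position 23 forward through each operation:
  after op 1 (cut 39): 23 → 24
  after op 2 (cut 25): 24 → 39

39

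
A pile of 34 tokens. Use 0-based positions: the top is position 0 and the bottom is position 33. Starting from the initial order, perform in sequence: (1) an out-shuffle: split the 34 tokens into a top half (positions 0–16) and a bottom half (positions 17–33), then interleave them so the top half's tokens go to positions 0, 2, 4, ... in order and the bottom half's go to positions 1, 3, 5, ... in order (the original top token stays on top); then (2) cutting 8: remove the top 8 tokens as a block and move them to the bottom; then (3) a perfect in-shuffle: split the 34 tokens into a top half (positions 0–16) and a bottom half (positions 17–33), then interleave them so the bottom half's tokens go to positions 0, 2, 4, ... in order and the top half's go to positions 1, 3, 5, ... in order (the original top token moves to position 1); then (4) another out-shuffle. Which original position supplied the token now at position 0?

29

Undo the operations in reverse order, starting from position 0:
  undo op 4 (out-shuffle, from top half): 0 ← 0
  undo op 3 (in-shuffle, from bottom half): 0 ← 17
  undo op 2 (cut 8): 17 ← 25
  undo op 1 (out-shuffle, from bottom half): 25 ← 29
So the token at position 0 came from original position 29.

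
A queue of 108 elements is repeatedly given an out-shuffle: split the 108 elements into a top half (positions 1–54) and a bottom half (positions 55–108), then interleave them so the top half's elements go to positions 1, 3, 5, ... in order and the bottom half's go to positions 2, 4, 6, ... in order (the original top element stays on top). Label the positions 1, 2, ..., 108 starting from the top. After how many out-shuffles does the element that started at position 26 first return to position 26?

106

Follow position 26 under repeated out-shuffles:
26 → 51 → 101 → 94 → 80 → 52 → 103 → 98 → ... → 26 (length 106)
It first returns after 106 out-shuffles.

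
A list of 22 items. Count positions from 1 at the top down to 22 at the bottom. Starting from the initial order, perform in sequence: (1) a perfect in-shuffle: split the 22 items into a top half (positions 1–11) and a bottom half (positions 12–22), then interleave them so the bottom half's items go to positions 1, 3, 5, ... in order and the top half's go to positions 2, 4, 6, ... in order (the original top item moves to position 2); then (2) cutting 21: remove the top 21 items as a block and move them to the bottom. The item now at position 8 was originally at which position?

15

Undo the operations in reverse order, starting from position 8:
  undo op 2 (cut 21): 8 ← 7
  undo op 1 (in-shuffle, from bottom half): 7 ← 15
So the item at position 8 came from original position 15.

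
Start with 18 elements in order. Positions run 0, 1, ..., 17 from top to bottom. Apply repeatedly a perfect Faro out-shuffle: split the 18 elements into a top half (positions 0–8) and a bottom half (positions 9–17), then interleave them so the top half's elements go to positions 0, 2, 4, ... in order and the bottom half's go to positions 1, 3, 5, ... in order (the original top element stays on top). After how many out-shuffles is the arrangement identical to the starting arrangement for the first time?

The out-shuffle permutes the 18 positions with cycle lengths [1, 1, 8, 8].
Every element is home exactly when every cycle has completed a whole number of laps, i.e. after lcm(1, 8) = 8 out-shuffles.

8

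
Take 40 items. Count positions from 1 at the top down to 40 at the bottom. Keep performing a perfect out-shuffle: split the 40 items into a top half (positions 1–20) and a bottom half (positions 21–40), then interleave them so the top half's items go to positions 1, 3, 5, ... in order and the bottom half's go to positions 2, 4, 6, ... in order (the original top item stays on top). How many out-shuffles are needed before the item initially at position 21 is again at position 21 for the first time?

12

Follow position 21 under repeated out-shuffles:
21 → 2 → 3 → 5 → 9 → 17 → 33 → 26 → 12 → 23 → 6 → 11 → 21
It first returns after 12 out-shuffles.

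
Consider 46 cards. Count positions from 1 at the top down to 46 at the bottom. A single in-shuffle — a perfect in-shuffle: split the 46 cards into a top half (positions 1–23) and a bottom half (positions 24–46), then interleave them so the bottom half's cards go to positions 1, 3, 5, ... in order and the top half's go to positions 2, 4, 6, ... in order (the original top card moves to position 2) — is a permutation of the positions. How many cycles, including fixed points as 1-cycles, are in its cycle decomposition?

2

Trace each unvisited position around until it returns:
(1 2 4 8 16 32 ... len 23) (5 10 20 40 33 19 ... len 23)
2 cycles in total.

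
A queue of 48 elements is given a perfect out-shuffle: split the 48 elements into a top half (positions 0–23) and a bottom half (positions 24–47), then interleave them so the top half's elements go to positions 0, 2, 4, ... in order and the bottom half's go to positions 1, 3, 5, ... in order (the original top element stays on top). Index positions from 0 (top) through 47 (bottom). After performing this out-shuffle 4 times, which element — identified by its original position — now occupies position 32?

2

Work backwards from position 32, undoing one out-shuffle at a time:
32 ← 16 ← 8 ← 4 ← 2
So the element now at position 32 started at position 2.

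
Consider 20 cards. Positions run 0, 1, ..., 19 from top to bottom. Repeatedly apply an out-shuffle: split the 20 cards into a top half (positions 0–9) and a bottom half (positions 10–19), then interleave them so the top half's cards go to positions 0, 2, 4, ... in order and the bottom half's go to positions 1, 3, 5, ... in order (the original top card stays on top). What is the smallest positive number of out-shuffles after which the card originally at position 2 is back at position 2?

Follow position 2 under repeated out-shuffles:
2 → 4 → 8 → 16 → 13 → 7 → 14 → 9 → 18 → 17 → 15 → 11 → 3 → 6 → 12 → 5 → 10 → 1 → 2
It first returns after 18 out-shuffles.

18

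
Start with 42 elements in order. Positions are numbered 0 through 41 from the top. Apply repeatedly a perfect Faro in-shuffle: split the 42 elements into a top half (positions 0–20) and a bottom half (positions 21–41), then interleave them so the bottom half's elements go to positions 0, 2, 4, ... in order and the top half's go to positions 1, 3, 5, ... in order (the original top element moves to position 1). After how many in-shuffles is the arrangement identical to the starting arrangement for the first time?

The in-shuffle permutes the 42 positions with cycle lengths [14, 14, 14].
Every element is home exactly when every cycle has completed a whole number of laps, i.e. after lcm(14) = 14 in-shuffles.

14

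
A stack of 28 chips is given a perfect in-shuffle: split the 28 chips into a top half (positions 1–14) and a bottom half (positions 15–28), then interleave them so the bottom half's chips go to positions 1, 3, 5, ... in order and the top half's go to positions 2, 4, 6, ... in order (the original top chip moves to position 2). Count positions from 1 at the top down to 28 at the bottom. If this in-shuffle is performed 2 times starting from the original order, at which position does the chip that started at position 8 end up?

3

Track the chip's position through each in-shuffle:
8 → 16 → 3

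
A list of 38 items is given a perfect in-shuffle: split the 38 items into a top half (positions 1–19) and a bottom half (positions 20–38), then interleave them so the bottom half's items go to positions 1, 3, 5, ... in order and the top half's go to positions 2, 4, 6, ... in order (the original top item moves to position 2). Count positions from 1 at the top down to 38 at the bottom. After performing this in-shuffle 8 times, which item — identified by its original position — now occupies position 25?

10

Work backwards from position 25, undoing one in-shuffle at a time:
25 ← 32 ← 16 ← 8 ← 4 ← 2 ← 1 ← 20 ← 10
So the item now at position 25 started at position 10.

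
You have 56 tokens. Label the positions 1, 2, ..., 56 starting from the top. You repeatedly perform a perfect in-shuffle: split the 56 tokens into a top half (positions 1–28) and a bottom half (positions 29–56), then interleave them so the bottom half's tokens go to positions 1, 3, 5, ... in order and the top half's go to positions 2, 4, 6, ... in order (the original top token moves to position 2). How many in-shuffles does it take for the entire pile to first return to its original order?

The in-shuffle permutes the 56 positions with cycle lengths [2, 18, 18, 18].
Every token is home exactly when every cycle has completed a whole number of laps, i.e. after lcm(2, 18) = 18 in-shuffles.

18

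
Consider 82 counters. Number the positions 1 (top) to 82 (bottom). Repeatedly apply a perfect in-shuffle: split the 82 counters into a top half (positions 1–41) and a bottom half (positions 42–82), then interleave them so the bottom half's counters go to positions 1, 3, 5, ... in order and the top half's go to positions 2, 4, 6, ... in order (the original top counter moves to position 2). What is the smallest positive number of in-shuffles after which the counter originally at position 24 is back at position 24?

82

Follow position 24 under repeated in-shuffles:
24 → 48 → 13 → 26 → 52 → 21 → 42 → 1 → ... → 24 (length 82)
It first returns after 82 in-shuffles.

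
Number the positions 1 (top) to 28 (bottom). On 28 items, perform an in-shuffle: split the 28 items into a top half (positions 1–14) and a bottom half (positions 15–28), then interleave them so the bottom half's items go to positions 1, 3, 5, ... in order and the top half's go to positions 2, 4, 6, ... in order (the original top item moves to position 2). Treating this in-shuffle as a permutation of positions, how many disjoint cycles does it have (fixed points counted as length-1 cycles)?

1

Trace each unvisited position around until it returns:
(1 2 4 8 16 3 ... len 28)
1 cycle in total.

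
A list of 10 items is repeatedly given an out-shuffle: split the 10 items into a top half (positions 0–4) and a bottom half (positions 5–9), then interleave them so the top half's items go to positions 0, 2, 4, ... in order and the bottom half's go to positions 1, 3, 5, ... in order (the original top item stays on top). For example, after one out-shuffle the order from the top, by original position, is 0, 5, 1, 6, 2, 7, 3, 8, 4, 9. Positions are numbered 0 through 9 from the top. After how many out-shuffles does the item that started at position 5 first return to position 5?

6

Follow position 5 under repeated out-shuffles:
5 → 1 → 2 → 4 → 8 → 7 → 5
It first returns after 6 out-shuffles.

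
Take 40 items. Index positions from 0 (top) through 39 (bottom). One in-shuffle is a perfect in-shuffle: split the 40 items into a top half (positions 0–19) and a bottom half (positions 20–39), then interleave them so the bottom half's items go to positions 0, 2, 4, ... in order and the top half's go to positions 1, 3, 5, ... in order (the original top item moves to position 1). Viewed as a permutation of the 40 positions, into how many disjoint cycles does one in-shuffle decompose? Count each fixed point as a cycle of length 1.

Trace each unvisited position around until it returns:
(0 1 3 7 15 31 ... len 20) (2 5 11 23 6 13 ... len 20)
2 cycles in total.

2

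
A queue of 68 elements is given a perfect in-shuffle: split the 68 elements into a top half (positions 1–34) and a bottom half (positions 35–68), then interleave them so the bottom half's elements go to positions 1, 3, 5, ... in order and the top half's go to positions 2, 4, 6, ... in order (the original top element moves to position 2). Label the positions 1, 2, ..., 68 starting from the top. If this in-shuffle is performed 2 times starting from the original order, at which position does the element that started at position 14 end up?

56

Track the element's position through each in-shuffle:
14 → 28 → 56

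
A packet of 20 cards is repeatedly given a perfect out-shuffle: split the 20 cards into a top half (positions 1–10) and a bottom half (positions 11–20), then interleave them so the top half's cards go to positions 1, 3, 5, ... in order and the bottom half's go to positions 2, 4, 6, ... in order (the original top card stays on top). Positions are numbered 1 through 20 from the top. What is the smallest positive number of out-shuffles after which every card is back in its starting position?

18

The out-shuffle permutes the 20 positions with cycle lengths [1, 1, 18].
Every card is home exactly when every cycle has completed a whole number of laps, i.e. after lcm(1, 18) = 18 out-shuffles.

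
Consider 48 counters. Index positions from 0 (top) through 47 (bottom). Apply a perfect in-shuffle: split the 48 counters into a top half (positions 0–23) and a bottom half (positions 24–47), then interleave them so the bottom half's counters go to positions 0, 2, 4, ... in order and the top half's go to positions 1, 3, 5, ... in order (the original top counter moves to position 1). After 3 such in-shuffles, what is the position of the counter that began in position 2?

23

Track the counter's position through each in-shuffle:
2 → 5 → 11 → 23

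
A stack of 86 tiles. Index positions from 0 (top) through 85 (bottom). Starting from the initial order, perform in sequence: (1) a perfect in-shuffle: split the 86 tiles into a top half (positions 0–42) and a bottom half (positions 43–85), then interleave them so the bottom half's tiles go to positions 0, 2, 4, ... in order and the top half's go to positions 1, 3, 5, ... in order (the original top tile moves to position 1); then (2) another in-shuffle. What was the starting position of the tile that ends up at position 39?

9

Undo the operations in reverse order, starting from position 39:
  undo op 2 (in-shuffle, from top half): 39 ← 19
  undo op 1 (in-shuffle, from top half): 19 ← 9
So the tile at position 39 came from original position 9.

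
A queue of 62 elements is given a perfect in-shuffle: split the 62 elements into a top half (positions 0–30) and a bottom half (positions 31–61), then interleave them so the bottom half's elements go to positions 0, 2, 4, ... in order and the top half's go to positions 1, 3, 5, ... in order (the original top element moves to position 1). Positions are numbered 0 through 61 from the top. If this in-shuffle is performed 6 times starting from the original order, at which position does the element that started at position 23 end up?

Track the element's position through each in-shuffle:
23 → 47 → 32 → 2 → 5 → 11 → 23

23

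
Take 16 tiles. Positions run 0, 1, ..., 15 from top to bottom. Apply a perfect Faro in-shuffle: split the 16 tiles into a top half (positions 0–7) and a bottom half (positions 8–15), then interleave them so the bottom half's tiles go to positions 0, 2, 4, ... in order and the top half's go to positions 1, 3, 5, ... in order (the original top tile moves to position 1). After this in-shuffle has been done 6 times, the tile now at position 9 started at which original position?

Work backwards from position 9, undoing one in-shuffle at a time:
9 ← 4 ← 10 ← 13 ← 6 ← 11 ← 5
So the tile now at position 9 started at position 5.

5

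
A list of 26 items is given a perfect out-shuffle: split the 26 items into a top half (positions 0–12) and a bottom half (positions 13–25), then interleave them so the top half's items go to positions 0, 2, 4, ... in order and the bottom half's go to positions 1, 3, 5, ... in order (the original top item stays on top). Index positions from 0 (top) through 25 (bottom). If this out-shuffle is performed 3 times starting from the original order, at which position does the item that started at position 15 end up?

Track the item's position through each out-shuffle:
15 → 5 → 10 → 20

20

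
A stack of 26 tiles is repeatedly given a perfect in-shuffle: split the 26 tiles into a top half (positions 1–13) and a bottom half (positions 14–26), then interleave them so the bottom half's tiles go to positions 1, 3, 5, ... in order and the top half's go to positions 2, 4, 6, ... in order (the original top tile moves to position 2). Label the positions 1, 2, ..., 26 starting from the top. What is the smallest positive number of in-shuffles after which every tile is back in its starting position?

The in-shuffle permutes the 26 positions with cycle lengths [2, 6, 18].
Every tile is home exactly when every cycle has completed a whole number of laps, i.e. after lcm(2, 6, 18) = 18 in-shuffles.

18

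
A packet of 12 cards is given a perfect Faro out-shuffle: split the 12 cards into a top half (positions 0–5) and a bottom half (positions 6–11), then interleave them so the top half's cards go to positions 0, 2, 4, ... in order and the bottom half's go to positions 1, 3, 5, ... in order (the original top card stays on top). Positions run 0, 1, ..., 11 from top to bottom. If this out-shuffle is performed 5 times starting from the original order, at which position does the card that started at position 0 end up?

Position 0 is a fixed point of every out-shuffle, so the card never moves.

0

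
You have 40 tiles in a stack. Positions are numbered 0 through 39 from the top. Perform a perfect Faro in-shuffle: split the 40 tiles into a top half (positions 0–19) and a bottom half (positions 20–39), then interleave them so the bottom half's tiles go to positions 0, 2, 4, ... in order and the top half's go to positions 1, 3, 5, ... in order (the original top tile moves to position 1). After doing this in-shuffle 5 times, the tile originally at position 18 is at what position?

33

Track the tile's position through each in-shuffle:
18 → 37 → 34 → 28 → 16 → 33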